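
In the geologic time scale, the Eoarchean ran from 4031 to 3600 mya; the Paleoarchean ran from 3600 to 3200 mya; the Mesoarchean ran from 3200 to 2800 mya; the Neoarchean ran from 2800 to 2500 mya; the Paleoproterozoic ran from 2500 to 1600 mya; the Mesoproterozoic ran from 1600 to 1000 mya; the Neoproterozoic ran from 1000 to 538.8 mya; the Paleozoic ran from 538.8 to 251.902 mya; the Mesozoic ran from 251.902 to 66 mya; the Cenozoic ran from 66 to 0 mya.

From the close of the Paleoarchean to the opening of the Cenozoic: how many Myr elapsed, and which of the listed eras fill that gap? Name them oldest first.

3134 million years; Mesoarchean, Neoarchean, Paleoproterozoic, Mesoproterozoic, Neoproterozoic, Paleozoic, Mesozoic

End of Paleoarchean = 3200 Ma; start of Cenozoic = 66 Ma.
Gap = 3200 − 66 = 3134 Myr.
Eras wholly inside 3200–66 Ma: Mesoarchean (3200–2800), Neoarchean (2800–2500), Paleoproterozoic (2500–1600), Mesoproterozoic (1600–1000), Neoproterozoic (1000–538.8), Paleozoic (538.8–251.902), Mesozoic (251.902–66).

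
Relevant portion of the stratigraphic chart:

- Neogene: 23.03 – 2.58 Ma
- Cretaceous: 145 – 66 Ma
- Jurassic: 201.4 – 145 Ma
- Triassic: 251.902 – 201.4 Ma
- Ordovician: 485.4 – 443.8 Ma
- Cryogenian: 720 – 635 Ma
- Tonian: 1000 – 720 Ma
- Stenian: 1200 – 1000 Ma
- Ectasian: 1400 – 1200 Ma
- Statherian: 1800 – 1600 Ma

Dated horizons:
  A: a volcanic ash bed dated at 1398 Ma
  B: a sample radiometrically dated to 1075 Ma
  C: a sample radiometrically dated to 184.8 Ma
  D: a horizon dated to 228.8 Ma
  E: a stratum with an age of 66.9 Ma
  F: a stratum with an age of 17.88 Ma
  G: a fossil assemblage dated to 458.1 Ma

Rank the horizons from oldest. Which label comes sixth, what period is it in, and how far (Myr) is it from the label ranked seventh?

Larger Ma means older, so oldest first: A 1398 > B 1075 > G 458.1 > D 228.8 > C 184.8 > E 66.9 > F 17.88.
Counting 6 along gives E (66.9 Ma); the excerpt puts that inside the Cretaceous, 145–66 Ma.
Next in line is F (17.88 Ma), and 66.9 − 17.88 = 49.02 Myr.

E, in the Cretaceous; 49.02 million years to F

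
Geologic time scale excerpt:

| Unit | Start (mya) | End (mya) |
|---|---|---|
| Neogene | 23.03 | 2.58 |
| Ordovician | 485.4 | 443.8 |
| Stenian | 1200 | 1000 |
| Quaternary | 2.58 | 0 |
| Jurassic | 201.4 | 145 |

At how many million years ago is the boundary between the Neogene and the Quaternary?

The Neogene ends and the Quaternary begins at 2.58 mya.

2.58 mya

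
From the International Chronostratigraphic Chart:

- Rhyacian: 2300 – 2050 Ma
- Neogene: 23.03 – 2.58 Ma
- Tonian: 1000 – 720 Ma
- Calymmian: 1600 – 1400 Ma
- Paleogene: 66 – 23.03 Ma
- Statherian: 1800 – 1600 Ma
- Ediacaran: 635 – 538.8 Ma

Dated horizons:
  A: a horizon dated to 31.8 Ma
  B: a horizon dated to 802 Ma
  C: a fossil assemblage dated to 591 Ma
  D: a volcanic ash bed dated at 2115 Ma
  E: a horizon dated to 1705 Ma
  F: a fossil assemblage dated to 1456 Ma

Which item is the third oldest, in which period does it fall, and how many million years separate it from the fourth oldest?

Sorted oldest-first by Ma: D (2115), E (1705), F (1456), B (802), C (591), A (31.8).
The third oldest is F at 1456 Ma, which lies in 1600–1400 Ma: the Calymmian.
The fourth oldest is B at 802 Ma; separation = |1456 − 802| = 654 Myr.

F, in the Calymmian; 654 million years to B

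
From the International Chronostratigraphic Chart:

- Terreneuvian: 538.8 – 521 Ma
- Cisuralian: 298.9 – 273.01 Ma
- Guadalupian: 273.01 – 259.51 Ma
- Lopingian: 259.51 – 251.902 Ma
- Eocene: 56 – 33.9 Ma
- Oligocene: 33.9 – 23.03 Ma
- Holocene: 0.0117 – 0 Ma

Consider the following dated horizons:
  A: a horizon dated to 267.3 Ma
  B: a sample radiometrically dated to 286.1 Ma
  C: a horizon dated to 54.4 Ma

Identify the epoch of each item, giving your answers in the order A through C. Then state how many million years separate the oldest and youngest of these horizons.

A — Guadalupian; B — Cisuralian; C — Eocene; span 231.7 million years

A: 267.3 Ma lies in 273.01–259.51 Ma, so Guadalupian.
B: 286.1 Ma lies in 298.9–273.01 Ma, so Cisuralian.
C: 54.4 Ma lies in 56–33.9 Ma, so Eocene.
Oldest = 286.1 Ma, youngest = 54.4 Ma → span 231.7 Myr.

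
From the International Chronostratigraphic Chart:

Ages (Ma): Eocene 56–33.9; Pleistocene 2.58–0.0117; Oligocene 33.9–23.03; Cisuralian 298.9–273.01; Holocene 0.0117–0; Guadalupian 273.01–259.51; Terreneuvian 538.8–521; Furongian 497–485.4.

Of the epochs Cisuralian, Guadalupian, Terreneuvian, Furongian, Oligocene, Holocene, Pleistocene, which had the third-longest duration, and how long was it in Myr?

Start − end for each: Cisuralian 298.9 − 273.01 = 25.89; Guadalupian 273.01 − 259.51 = 13.5; Terreneuvian 538.8 − 521 = 17.8; Furongian 497 − 485.4 = 11.6; Oligocene 33.9 − 23.03 = 10.87; Holocene 0.0117 − 0 = 0.0117; Pleistocene 2.58 − 0.0117 = 2.5683.
Ranking these from longest: Cisuralian > Terreneuvian > Guadalupian > Furongian > Oligocene > Pleistocene > Holocene.
Position 3 in that ranking is Guadalupian, which lasted 13.5 Myr.

Guadalupian, 13.5 million years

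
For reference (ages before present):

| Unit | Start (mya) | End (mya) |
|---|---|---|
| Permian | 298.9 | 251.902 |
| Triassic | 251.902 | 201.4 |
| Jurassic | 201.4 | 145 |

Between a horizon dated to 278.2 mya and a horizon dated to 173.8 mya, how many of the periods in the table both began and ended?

1

The older date is 278.2 Ma and the younger is 173.8 Ma.
Periods with start < 278.2 and end > 173.8 Ma: Triassic (251.902–201.4).
That is 1 complete period.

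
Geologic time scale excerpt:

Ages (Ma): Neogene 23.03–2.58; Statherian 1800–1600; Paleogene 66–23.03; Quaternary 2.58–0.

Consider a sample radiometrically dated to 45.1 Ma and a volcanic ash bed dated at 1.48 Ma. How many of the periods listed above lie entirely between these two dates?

45.1 Ma sits inside the Paleogene (66–23.03) and 1.48 Ma inside the Quaternary (2.58–0); neither of those is wholly between the two dates.
The listed periods lying completely between them are Neogene — 1 in all.

1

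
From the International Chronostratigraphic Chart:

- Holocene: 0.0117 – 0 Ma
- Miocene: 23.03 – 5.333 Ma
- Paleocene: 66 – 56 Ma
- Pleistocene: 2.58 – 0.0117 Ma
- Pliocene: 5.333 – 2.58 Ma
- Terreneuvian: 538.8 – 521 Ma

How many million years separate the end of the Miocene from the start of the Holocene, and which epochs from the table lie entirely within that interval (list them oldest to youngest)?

5.3213 million years; Pliocene, Pleistocene

End of Miocene = 5.333 Ma; start of Holocene = 0.0117 Ma.
Gap = 5.333 − 0.0117 = 5.3213 Myr.
Epochs wholly inside 5.333–0.0117 Ma: Pliocene (5.333–2.58), Pleistocene (2.58–0.0117).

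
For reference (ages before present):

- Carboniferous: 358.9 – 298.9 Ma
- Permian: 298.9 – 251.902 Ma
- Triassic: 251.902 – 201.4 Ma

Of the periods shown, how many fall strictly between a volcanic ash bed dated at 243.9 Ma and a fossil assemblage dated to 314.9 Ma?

1

314.9 Ma sits inside the Carboniferous (358.9–298.9) and 243.9 Ma inside the Triassic (251.902–201.4); neither of those is wholly between the two dates.
The listed periods lying completely between them are Permian — 1 in all.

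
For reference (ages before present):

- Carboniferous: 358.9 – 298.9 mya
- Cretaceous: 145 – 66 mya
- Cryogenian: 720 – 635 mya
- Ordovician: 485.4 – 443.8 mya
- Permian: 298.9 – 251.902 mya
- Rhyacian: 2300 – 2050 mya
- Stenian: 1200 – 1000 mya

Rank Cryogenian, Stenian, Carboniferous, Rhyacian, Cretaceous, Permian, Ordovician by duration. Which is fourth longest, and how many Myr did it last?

Durations: Cryogenian 85; Stenian 200; Carboniferous 60; Rhyacian 250; Cretaceous 79; Permian 46.998; Ordovician 41.6 Myr.
Sorted longest-first: Rhyacian (250), Stenian (200), Cryogenian (85), Cretaceous (79), Carboniferous (60), Permian (46.998), Ordovician (41.6).
The fourth longest is Cretaceous at 79 Myr.

Cretaceous, 79 million years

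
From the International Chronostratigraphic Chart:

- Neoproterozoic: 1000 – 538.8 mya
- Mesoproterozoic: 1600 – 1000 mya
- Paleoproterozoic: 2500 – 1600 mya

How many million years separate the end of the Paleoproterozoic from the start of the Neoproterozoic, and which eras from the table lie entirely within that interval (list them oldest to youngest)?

600 million years; Mesoproterozoic

End of Paleoproterozoic = 1600 Ma; start of Neoproterozoic = 1000 Ma.
Gap = 1600 − 1000 = 600 Myr.
Eras wholly inside 1600–1000 Ma: Mesoproterozoic (1600–1000).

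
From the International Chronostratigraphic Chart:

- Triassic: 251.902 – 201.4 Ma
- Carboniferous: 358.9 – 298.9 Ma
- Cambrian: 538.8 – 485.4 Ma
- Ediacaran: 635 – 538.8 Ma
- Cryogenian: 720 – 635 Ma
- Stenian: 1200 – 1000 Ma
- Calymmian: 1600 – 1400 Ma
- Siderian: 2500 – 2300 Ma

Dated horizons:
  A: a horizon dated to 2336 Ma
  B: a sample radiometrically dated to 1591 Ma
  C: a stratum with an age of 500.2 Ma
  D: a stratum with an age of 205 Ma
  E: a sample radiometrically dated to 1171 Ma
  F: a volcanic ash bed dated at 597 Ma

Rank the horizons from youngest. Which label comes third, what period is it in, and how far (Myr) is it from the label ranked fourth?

F, in the Ediacaran; 574 million years to E

Smaller Ma means younger, so youngest first: D 205 < C 500.2 < F 597 < E 1171 < B 1591 < A 2336.
Counting 3 along gives F (597 Ma); the excerpt puts that inside the Ediacaran, 635–538.8 Ma.
Next in line is E (1171 Ma), and 1171 − 597 = 574 Myr.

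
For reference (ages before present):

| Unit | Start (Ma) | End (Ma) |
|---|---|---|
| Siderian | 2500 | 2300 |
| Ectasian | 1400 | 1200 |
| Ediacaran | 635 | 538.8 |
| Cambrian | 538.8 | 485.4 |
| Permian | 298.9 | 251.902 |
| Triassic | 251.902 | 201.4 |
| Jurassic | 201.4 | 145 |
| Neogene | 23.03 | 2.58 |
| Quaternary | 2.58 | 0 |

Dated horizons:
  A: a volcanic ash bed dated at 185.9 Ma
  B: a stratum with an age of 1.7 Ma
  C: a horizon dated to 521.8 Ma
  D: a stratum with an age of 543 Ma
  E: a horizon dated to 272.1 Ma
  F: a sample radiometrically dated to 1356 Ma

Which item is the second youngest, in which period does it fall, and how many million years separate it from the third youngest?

A, in the Jurassic; 86.2 million years to E

Smaller Ma means younger, so youngest first: B 1.7 < A 185.9 < E 272.1 < C 521.8 < D 543 < F 1356.
Counting 2 along gives A (185.9 Ma); the excerpt puts that inside the Jurassic, 201.4–145 Ma.
Next in line is E (272.1 Ma), and 272.1 − 185.9 = 86.2 Myr.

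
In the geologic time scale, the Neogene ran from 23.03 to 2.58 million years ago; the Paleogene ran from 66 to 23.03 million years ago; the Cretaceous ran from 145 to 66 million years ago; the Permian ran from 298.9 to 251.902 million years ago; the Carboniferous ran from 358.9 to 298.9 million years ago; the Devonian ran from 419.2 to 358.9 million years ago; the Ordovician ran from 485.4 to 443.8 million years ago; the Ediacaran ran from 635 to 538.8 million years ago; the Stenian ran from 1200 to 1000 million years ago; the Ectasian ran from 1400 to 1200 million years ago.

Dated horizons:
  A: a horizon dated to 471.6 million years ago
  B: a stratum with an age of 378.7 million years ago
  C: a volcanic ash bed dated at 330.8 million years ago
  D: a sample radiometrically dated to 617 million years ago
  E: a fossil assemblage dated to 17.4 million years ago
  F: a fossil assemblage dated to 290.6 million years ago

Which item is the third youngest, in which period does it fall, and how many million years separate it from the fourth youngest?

Sorted youngest-first by Ma: E (17.4), F (290.6), C (330.8), B (378.7), A (471.6), D (617).
The third youngest is C at 330.8 Ma, which lies in 358.9–298.9 Ma: the Carboniferous.
The fourth youngest is B at 378.7 Ma; separation = |330.8 − 378.7| = 47.9 Myr.

C, in the Carboniferous; 47.9 million years to B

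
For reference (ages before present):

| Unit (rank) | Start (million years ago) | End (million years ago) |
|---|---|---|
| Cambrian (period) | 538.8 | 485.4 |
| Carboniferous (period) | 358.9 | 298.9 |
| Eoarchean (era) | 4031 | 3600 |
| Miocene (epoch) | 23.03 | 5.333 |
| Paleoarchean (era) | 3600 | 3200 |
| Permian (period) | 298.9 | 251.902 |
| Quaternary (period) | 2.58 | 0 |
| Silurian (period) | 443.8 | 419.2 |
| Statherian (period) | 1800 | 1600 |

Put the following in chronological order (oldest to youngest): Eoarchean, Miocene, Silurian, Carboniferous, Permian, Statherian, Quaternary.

The oldest of these is Eoarchean (starts 4031 Ma) and the youngest is Quaternary (ends 0 Ma).
In between, by decreasing start age: Statherian (1800), Silurian (443.8), Carboniferous (358.9), Permian (298.9), Miocene (23.03).

Eoarchean, Statherian, Silurian, Carboniferous, Permian, Miocene, Quaternary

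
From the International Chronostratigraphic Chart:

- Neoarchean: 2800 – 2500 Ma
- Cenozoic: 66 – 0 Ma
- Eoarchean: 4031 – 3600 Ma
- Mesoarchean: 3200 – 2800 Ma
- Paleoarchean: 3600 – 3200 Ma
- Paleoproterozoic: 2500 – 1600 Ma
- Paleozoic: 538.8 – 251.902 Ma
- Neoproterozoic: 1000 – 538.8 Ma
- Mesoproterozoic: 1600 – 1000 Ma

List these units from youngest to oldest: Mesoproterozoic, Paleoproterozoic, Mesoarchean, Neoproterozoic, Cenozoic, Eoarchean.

Cenozoic, then Neoproterozoic, then Mesoproterozoic, then Paleoproterozoic, then Mesoarchean, then Eoarchean

The oldest of these is Eoarchean (starts 4031 Ma) and the youngest is Cenozoic (ends 0 Ma).
In between, by decreasing start age: Mesoarchean (3200), Paleoproterozoic (2500), Mesoproterozoic (1600), Neoproterozoic (1000).
Listing youngest first means reversing that sequence.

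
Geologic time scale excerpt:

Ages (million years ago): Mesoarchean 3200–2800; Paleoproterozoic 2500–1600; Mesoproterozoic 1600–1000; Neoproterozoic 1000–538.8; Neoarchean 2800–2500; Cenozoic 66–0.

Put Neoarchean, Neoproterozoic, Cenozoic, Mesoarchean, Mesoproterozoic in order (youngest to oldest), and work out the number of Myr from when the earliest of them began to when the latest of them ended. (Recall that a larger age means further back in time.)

From the excerpt: Neoarchean 2800–2500; Neoproterozoic 1000–538.8; Cenozoic 66–0; Mesoarchean 3200–2800; Mesoproterozoic 1600–1000 (Ma).
Larger Ma is earlier, so the oldest is Mesoarchean and the youngest is Cenozoic; youngest to oldest: Cenozoic, Neoproterozoic, Mesoproterozoic, Neoarchean, Mesoarchean.
Oldest start 3200 minus youngest end 0 gives 3200 Myr overall.

Cenozoic → Neoproterozoic → Mesoproterozoic → Neoarchean → Mesoarchean; total span 3200 Myr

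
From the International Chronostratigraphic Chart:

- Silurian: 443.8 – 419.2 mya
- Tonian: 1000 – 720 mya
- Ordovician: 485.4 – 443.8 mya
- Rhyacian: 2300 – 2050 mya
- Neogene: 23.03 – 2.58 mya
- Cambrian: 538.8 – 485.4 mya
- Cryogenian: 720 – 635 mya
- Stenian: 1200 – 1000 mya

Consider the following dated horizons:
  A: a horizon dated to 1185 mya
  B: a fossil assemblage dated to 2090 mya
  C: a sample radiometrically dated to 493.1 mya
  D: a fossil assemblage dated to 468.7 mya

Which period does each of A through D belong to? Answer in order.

Match each age against the start–end ranges in the excerpt: A = 1185 Ma → Stenian (1200–1000); B = 2090 Ma → Rhyacian (2300–2050); C = 493.1 Ma → Cambrian (538.8–485.4); D = 468.7 Ma → Ordovician (485.4–443.8).

A — Stenian; B — Rhyacian; C — Cambrian; D — Ordovician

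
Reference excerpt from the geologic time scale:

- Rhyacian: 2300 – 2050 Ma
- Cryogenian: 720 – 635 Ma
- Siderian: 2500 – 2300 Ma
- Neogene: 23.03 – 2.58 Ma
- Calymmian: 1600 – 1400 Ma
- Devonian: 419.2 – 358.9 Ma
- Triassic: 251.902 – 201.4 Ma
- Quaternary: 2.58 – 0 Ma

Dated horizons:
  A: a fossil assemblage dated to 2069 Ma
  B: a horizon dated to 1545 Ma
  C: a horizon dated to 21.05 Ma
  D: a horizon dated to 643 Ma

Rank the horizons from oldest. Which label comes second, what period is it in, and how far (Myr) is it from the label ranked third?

Sorted oldest-first by Ma: A (2069), B (1545), D (643), C (21.05).
The second oldest is B at 1545 Ma, which lies in 1600–1400 Ma: the Calymmian.
The third oldest is D at 643 Ma; separation = |1545 − 643| = 902 Myr.

B, in the Calymmian; 902 million years to D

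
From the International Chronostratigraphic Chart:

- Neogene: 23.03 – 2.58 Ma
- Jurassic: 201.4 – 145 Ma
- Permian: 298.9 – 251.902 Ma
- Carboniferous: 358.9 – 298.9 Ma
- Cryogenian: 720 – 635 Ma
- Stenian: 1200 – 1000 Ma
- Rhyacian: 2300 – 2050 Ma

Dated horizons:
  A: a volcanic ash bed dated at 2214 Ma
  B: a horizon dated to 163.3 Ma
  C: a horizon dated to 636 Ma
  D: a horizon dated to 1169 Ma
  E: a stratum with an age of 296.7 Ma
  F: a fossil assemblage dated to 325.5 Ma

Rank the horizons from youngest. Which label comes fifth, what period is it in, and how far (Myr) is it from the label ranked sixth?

Smaller Ma means younger, so youngest first: B 163.3 < E 296.7 < F 325.5 < C 636 < D 1169 < A 2214.
Counting 5 along gives D (1169 Ma); the excerpt puts that inside the Stenian, 1200–1000 Ma.
Next in line is A (2214 Ma), and 2214 − 1169 = 1045 Myr.

D, in the Stenian; 1045 million years to A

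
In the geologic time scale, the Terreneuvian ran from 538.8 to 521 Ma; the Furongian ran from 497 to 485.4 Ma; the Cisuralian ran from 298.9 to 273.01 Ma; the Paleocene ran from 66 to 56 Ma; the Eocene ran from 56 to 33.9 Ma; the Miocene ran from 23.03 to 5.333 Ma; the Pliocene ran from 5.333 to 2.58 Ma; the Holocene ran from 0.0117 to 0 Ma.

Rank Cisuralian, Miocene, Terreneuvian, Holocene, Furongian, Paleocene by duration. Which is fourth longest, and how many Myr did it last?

Start − end for each: Cisuralian 298.9 − 273.01 = 25.89; Miocene 23.03 − 5.333 = 17.697; Terreneuvian 538.8 − 521 = 17.8; Holocene 0.0117 − 0 = 0.0117; Furongian 497 − 485.4 = 11.6; Paleocene 66 − 56 = 10.
Ranking these from longest: Cisuralian > Terreneuvian > Miocene > Furongian > Paleocene > Holocene.
Position 4 in that ranking is Furongian, which lasted 11.6 Myr.

Furongian, 11.6 million years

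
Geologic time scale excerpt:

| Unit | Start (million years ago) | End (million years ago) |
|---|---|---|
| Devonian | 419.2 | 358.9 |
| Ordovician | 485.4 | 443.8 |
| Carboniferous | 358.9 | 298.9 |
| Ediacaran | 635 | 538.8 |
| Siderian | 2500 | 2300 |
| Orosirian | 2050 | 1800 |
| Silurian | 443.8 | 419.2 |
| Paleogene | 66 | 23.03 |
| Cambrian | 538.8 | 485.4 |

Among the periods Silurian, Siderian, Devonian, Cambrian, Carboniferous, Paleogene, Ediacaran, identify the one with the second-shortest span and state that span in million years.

Start − end for each: Silurian 443.8 − 419.2 = 24.6; Siderian 2500 − 2300 = 200; Devonian 419.2 − 358.9 = 60.3; Cambrian 538.8 − 485.4 = 53.4; Carboniferous 358.9 − 298.9 = 60; Paleogene 66 − 23.03 = 42.97; Ediacaran 635 − 538.8 = 96.2.
Ranking these from shortest: Silurian < Paleogene < Cambrian < Carboniferous < Devonian < Ediacaran < Siderian.
Position 2 in that ranking is Paleogene, which lasted 42.97 Myr.

Paleogene, 42.97 million years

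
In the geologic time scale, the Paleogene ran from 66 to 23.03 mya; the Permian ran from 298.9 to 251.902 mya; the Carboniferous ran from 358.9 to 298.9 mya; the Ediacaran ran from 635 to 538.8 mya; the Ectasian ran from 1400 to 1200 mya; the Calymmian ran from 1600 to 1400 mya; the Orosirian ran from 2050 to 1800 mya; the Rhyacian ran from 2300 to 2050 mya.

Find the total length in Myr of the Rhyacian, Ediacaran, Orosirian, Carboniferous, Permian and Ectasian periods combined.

Each duration: Rhyacian = 250; Ediacaran = 96.2; Orosirian = 250; Carboniferous = 60; Permian = 46.998; Ectasian = 200.
Sum: 250 + 96.2 + 250 + 60 + 46.998 + 200 = 903.198 Myr.

903.198 million years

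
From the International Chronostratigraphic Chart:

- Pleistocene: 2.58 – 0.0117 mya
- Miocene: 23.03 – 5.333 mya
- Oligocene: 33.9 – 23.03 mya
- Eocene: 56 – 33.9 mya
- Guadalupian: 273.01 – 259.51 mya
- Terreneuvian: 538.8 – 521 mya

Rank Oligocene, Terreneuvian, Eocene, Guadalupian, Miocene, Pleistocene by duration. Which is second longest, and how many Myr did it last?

Terreneuvian, 17.8 million years

Start − end for each: Oligocene 33.9 − 23.03 = 10.87; Terreneuvian 538.8 − 521 = 17.8; Eocene 56 − 33.9 = 22.1; Guadalupian 273.01 − 259.51 = 13.5; Miocene 23.03 − 5.333 = 17.697; Pleistocene 2.58 − 0.0117 = 2.5683.
Ranking these from longest: Eocene > Terreneuvian > Miocene > Guadalupian > Oligocene > Pleistocene.
Position 2 in that ranking is Terreneuvian, which lasted 17.8 Myr.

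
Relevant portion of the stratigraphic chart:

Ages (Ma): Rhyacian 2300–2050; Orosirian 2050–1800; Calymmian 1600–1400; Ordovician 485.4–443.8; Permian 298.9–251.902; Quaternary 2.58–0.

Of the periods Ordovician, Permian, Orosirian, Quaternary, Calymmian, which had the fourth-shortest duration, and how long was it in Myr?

Start − end for each: Ordovician 485.4 − 443.8 = 41.6; Permian 298.9 − 251.902 = 46.998; Orosirian 2050 − 1800 = 250; Quaternary 2.58 − 0 = 2.58; Calymmian 1600 − 1400 = 200.
Ranking these from shortest: Quaternary < Ordovician < Permian < Calymmian < Orosirian.
Position 4 in that ranking is Calymmian, which lasted 200 Myr.

Calymmian, 200 million years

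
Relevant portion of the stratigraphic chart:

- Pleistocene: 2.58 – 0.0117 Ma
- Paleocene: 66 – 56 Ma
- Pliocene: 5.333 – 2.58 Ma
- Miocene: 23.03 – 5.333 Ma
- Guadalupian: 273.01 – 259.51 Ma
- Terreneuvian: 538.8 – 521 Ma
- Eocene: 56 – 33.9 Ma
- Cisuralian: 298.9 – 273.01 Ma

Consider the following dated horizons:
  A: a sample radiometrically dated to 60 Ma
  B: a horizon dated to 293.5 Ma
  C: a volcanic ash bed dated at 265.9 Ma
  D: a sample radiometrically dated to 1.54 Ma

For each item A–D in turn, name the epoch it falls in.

A — Paleocene; B — Cisuralian; C — Guadalupian; D — Pleistocene

A: 60 Ma lies in 66–56 Ma, so Paleocene.
B: 293.5 Ma lies in 298.9–273.01 Ma, so Cisuralian.
C: 265.9 Ma lies in 273.01–259.51 Ma, so Guadalupian.
D: 1.54 Ma lies in 2.58–0.0117 Ma, so Pleistocene.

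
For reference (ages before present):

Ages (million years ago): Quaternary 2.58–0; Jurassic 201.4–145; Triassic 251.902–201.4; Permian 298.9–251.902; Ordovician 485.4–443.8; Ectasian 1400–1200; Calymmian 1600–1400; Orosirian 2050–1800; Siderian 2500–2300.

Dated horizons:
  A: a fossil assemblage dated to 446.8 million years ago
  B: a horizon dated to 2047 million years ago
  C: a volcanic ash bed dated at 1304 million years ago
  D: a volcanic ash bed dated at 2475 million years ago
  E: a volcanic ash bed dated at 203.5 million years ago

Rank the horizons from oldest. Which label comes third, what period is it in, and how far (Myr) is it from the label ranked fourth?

C, in the Ectasian; 857.2 million years to A

Larger Ma means older, so oldest first: D 2475 > B 2047 > C 1304 > A 446.8 > E 203.5.
Counting 3 along gives C (1304 Ma); the excerpt puts that inside the Ectasian, 1400–1200 Ma.
Next in line is A (446.8 Ma), and 1304 − 446.8 = 857.2 Myr.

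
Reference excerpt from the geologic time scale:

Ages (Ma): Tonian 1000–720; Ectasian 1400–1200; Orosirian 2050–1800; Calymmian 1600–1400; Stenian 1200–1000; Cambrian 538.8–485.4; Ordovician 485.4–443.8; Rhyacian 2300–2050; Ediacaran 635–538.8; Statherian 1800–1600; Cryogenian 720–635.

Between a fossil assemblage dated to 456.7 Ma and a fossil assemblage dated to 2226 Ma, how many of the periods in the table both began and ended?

9

The older date is 2226 Ma and the younger is 456.7 Ma.
Periods with start < 2226 and end > 456.7 Ma: Orosirian (2050–1800), Statherian (1800–1600), Calymmian (1600–1400), Ectasian (1400–1200), Stenian (1200–1000), Tonian (1000–720), Cryogenian (720–635), Ediacaran (635–538.8), Cambrian (538.8–485.4).
That is 9 complete periods.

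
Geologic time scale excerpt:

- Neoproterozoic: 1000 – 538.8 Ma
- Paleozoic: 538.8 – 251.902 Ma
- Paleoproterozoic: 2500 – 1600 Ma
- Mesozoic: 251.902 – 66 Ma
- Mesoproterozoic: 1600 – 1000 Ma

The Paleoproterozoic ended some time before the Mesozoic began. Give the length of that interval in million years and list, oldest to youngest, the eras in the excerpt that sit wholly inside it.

1348.098 million years; Mesoproterozoic, Neoproterozoic, Paleozoic

The Paleoproterozoic closes at 1600 Ma and the Mesozoic opens at 251.902 Ma, so the interval is 1600 − 251.902 = 1348.098 Myr.
An era fits inside if it starts at or after 1600 Ma and ends at or before 251.902 Ma; oldest first that gives Mesoproterozoic, Neoproterozoic, Paleozoic.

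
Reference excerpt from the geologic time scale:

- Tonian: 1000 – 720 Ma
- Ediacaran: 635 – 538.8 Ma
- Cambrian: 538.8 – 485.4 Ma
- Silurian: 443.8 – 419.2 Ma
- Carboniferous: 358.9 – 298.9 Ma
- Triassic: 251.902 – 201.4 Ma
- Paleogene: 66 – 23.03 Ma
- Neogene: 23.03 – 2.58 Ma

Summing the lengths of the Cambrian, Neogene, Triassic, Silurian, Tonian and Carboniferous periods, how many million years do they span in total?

Each duration: Cambrian = 53.4; Neogene = 20.45; Triassic = 50.502; Silurian = 24.6; Tonian = 280; Carboniferous = 60.
Sum: 53.4 + 20.45 + 50.502 + 24.6 + 280 + 60 = 488.952 Myr.

488.952 million years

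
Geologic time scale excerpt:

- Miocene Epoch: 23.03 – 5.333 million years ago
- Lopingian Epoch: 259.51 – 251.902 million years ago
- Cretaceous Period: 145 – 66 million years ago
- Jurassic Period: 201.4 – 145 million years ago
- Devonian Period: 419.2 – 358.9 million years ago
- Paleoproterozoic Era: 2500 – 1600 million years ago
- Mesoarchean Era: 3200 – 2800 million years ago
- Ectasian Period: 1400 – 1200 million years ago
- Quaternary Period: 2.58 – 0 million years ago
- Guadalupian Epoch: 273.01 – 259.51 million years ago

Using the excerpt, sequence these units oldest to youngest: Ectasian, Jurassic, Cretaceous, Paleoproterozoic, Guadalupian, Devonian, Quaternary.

Paleoproterozoic → Ectasian → Devonian → Guadalupian → Jurassic → Cretaceous → Quaternary

Read off each span (Ma): Ectasian 1400–1200; Jurassic 201.4–145; Cretaceous 145–66; Paleoproterozoic 2500–1600; Guadalupian 273.01–259.51; Devonian 419.2–358.9; Quaternary 2.58–0.
Larger Ma is older, so oldest→youngest is Paleoproterozoic, Ectasian, Devonian, Guadalupian, Jurassic, Cretaceous, Quaternary.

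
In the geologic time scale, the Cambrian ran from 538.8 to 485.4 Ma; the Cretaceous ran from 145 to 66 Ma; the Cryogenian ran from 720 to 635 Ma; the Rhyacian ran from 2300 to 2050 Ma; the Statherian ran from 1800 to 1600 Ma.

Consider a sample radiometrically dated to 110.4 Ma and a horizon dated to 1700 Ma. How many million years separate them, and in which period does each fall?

1589.6 million years apart; the first in the Cretaceous, the second in the Statherian

Elapsed time: 1700 − 110.4 = 1589.6 Myr.
110.4 Ma lies within 145–66 Ma: Cretaceous.
1700 Ma lies within 1800–1600 Ma: Statherian.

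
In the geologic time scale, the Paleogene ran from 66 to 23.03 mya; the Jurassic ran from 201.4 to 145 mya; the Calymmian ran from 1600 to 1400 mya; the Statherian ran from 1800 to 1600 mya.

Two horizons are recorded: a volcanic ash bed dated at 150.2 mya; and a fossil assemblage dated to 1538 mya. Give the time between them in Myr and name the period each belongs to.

Elapsed time: 1538 − 150.2 = 1387.8 Myr.
150.2 Ma lies within 201.4–145 Ma: Jurassic.
1538 Ma lies within 1600–1400 Ma: Calymmian.

1387.8 million years apart; the first in the Jurassic, the second in the Calymmian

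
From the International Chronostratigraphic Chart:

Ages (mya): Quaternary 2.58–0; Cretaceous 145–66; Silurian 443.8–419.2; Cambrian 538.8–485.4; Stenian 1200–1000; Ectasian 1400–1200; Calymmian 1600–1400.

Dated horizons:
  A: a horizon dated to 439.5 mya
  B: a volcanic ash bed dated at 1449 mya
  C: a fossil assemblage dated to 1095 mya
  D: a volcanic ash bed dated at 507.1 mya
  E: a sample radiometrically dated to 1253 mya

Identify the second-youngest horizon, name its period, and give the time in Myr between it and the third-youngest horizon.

Sorted youngest-first by Ma: A (439.5), D (507.1), C (1095), E (1253), B (1449).
The second youngest is D at 507.1 Ma, which lies in 538.8–485.4 Ma: the Cambrian.
The third youngest is C at 1095 Ma; separation = |507.1 − 1095| = 587.9 Myr.

D, in the Cambrian; 587.9 million years to C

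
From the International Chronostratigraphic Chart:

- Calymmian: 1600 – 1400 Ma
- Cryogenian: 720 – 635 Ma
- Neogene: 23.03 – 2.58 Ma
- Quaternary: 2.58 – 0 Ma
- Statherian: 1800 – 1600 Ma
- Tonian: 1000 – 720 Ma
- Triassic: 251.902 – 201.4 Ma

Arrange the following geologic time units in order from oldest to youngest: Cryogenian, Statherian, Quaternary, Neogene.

Statherian → Cryogenian → Neogene → Quaternary

The oldest of these is Statherian (starts 1800 Ma) and the youngest is Quaternary (ends 0 Ma).
In between, by decreasing start age: Cryogenian (720), Neogene (23.03).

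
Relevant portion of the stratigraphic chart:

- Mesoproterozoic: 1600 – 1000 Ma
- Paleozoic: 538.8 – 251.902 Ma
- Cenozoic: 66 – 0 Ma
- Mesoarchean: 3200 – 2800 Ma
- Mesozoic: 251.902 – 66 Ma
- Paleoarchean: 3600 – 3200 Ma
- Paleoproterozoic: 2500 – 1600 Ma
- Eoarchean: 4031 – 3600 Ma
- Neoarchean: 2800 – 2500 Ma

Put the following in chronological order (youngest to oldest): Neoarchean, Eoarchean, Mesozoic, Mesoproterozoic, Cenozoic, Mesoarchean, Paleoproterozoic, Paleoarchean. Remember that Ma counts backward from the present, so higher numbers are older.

Cenozoic, Mesozoic, Mesoproterozoic, Paleoproterozoic, Neoarchean, Mesoarchean, Paleoarchean, Eoarchean

The oldest of these is Eoarchean (starts 4031 Ma) and the youngest is Cenozoic (ends 0 Ma).
In between, by decreasing start age: Paleoarchean (3600), Mesoarchean (3200), Neoarchean (2800), Paleoproterozoic (2500), Mesoproterozoic (1600), Mesozoic (251.902).
Listing youngest first means reversing that sequence.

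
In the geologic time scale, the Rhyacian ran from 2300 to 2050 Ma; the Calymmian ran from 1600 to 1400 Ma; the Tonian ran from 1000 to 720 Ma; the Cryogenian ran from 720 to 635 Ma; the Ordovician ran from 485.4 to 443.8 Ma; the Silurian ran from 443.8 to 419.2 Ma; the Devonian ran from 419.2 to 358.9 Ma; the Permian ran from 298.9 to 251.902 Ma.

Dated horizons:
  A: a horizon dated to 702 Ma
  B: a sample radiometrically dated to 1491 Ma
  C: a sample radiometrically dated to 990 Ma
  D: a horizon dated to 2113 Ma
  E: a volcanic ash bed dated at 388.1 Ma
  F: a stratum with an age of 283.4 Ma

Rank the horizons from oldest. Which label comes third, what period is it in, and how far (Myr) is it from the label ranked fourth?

C, in the Tonian; 288 million years to A

Sorted oldest-first by Ma: D (2113), B (1491), C (990), A (702), E (388.1), F (283.4).
The third oldest is C at 990 Ma, which lies in 1000–720 Ma: the Tonian.
The fourth oldest is A at 702 Ma; separation = |990 − 702| = 288 Myr.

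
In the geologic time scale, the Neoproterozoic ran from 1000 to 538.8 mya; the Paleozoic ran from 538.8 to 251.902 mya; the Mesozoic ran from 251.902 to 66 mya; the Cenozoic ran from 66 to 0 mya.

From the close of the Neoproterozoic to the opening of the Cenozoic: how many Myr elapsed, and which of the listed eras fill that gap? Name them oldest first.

472.8 million years; Paleozoic, Mesozoic

The Neoproterozoic closes at 538.8 Ma and the Cenozoic opens at 66 Ma, so the interval is 538.8 − 66 = 472.8 Myr.
An era fits inside if it starts at or after 538.8 Ma and ends at or before 66 Ma; oldest first that gives Paleozoic, Mesozoic.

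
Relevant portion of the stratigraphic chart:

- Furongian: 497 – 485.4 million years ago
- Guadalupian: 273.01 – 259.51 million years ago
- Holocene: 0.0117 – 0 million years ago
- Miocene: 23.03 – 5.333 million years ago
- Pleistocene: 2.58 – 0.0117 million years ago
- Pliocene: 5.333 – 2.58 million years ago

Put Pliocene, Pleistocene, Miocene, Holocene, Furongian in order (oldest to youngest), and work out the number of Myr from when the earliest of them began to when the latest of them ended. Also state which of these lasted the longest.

Furongian, Miocene, Pliocene, Pleistocene, Holocene; total span 497 Myr; longest is Miocene

From the excerpt: Pliocene 5.333–2.58; Pleistocene 2.58–0.0117; Miocene 23.03–5.333; Holocene 0.0117–0; Furongian 497–485.4 (Ma).
Larger Ma is earlier, so the oldest is Furongian and the youngest is Holocene; oldest to youngest: Furongian, Miocene, Pliocene, Pleistocene, Holocene.
Oldest start 497 minus youngest end 0 gives 497 Myr overall.
Individual lengths (start − end): Pleistocene 2.5683; Miocene 17.697; Pliocene 2.753; Furongian 11.6; Holocene 0.0117. The largest is Miocene at 17.697 Myr.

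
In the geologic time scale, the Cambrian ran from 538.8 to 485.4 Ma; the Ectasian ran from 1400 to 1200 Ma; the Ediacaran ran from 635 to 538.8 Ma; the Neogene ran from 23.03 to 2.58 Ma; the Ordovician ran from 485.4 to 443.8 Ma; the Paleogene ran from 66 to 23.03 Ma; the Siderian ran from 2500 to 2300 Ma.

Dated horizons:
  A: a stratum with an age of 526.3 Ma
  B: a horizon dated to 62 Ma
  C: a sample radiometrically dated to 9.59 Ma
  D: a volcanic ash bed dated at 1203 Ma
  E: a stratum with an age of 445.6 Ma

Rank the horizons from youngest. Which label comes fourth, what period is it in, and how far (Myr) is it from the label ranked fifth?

A, in the Cambrian; 676.7 million years to D

Sorted youngest-first by Ma: C (9.59), B (62), E (445.6), A (526.3), D (1203).
The fourth youngest is A at 526.3 Ma, which lies in 538.8–485.4 Ma: the Cambrian.
The fifth youngest is D at 1203 Ma; separation = |526.3 − 1203| = 676.7 Myr.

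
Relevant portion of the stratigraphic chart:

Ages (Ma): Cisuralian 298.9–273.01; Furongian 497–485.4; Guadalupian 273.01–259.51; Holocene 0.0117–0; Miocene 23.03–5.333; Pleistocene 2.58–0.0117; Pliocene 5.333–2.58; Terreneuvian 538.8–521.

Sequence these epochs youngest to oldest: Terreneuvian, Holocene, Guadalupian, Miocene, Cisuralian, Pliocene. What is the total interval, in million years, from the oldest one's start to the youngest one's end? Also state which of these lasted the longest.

Start ages (Ma): Terreneuvian 538.8, Cisuralian 298.9, Guadalupian 273.01, Miocene 23.03, Pliocene 5.333, Holocene 0.0117.
Ordered youngest to oldest: Holocene, Pliocene, Miocene, Guadalupian, Cisuralian, Terreneuvian.
Span = 538.8 − 0 = 538.8 Myr.
Durations: Terreneuvian 17.8, Miocene 17.697, Cisuralian 25.89, Holocene 0.0117, Guadalupian 13.5, Pliocene 2.753 → longest is Cisuralian (25.89 Myr).

Holocene → Pliocene → Miocene → Guadalupian → Cisuralian → Terreneuvian; total span 538.8 Myr; longest is Cisuralian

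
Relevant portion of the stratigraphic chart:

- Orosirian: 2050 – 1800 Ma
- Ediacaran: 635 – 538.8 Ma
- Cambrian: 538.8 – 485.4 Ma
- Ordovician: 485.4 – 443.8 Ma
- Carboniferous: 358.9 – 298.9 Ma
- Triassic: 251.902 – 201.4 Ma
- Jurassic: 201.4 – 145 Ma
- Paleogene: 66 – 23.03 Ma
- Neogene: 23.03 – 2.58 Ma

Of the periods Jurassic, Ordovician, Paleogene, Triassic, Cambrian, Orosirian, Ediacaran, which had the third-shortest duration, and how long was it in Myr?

Start − end for each: Jurassic 201.4 − 145 = 56.4; Ordovician 485.4 − 443.8 = 41.6; Paleogene 66 − 23.03 = 42.97; Triassic 251.902 − 201.4 = 50.502; Cambrian 538.8 − 485.4 = 53.4; Orosirian 2050 − 1800 = 250; Ediacaran 635 − 538.8 = 96.2.
Ranking these from shortest: Ordovician < Paleogene < Triassic < Cambrian < Jurassic < Ediacaran < Orosirian.
Position 3 in that ranking is Triassic, which lasted 50.502 Myr.

Triassic, 50.502 million years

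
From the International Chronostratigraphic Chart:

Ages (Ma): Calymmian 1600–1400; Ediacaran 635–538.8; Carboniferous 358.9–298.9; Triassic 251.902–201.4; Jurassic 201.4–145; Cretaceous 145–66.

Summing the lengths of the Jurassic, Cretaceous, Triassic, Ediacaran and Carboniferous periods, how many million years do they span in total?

Each duration: Jurassic = 56.4; Cretaceous = 79; Triassic = 50.502; Ediacaran = 96.2; Carboniferous = 60.
Sum: 56.4 + 79 + 50.502 + 96.2 + 60 = 342.102 Myr.

342.102 million years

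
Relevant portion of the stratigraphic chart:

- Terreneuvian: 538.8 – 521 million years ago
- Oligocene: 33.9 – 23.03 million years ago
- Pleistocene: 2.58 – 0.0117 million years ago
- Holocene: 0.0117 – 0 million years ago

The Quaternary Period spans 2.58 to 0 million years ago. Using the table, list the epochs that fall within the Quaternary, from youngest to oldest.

Epochs with both bounds inside 2.58–0 Ma: Holocene (0.0117–0), Pleistocene (2.58–0.0117).

Holocene, Pleistocene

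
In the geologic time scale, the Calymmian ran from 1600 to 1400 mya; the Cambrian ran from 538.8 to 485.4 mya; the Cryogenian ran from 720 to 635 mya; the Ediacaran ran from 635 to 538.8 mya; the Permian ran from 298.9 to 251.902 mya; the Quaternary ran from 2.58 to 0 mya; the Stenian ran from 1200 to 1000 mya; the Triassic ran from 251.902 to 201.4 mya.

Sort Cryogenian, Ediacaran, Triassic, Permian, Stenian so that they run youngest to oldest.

Triassic → Permian → Ediacaran → Cryogenian → Stenian

Read off each span (Ma): Cryogenian 720–635; Ediacaran 635–538.8; Triassic 251.902–201.4; Permian 298.9–251.902; Stenian 1200–1000.
Larger Ma is older, so oldest→youngest is Stenian, Cryogenian, Ediacaran, Permian, Triassic; reverse it for youngest→oldest.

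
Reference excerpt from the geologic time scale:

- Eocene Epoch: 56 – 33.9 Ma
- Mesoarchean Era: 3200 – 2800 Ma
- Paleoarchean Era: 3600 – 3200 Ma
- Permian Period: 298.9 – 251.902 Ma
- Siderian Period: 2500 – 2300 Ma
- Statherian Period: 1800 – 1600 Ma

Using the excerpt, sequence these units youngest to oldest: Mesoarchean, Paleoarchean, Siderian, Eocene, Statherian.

Eocene → Statherian → Siderian → Mesoarchean → Paleoarchean

Read off each span (Ma): Mesoarchean 3200–2800; Paleoarchean 3600–3200; Siderian 2500–2300; Eocene 56–33.9; Statherian 1800–1600.
Larger Ma is older, so oldest→youngest is Paleoarchean, Mesoarchean, Siderian, Statherian, Eocene; reverse it for youngest→oldest.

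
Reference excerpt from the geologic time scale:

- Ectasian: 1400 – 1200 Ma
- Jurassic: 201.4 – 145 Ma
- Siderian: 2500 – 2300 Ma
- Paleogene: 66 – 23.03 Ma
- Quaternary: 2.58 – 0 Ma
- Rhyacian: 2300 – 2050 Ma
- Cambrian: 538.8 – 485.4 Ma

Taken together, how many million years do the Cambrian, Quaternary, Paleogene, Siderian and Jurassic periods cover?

Each duration: Cambrian = 53.4; Quaternary = 2.58; Paleogene = 42.97; Siderian = 200; Jurassic = 56.4.
Sum: 53.4 + 2.58 + 42.97 + 200 + 56.4 = 355.35 Myr.

355.35 million years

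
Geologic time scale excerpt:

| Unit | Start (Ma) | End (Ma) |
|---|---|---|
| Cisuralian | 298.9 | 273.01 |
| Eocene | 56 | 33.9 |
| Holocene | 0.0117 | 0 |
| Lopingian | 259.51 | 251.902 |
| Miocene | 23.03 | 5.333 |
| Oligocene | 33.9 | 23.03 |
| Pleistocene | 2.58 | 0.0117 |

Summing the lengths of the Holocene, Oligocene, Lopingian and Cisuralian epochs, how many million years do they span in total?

44.3797 million years

Duration is start − end for each: (0.0117 − 0) + (33.9 − 23.03) + (259.51 − 251.902) + (298.9 − 273.01).
That is 0.0117 + 10.87 + 7.608 + 25.89, which totals 44.3797 million years.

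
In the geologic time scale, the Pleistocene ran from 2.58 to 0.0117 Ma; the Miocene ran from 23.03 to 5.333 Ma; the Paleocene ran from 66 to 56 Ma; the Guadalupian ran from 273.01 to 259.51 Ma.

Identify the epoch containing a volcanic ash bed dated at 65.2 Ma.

Paleocene

65.2 Ma lies between 66 and 56 Ma, so it falls in the Paleocene.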